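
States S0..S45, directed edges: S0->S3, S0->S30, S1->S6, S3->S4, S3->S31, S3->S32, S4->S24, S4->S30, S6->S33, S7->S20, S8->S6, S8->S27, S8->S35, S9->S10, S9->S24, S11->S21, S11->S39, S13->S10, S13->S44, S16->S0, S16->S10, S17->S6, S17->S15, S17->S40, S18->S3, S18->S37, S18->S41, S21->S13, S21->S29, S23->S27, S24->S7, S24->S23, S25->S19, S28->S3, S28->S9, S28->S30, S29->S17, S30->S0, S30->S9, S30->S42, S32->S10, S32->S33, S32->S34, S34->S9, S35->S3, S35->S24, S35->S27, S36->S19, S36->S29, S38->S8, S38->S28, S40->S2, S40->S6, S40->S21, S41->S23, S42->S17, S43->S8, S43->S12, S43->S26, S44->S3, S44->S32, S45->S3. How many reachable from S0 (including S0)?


BFS from S0:
  layer 0: {S0}
  layer 1: {S3, S30}
  layer 2: {S4, S9, S31, S32, S42}
  layer 3: {S10, S17, S24, S33, S34}
  layer 4: {S6, S7, S15, S23, S40}
  layer 5: {S2, S20, S21, S27}
  layer 6: {S13, S29}
  layer 7: {S44}
Reachable set: {S0, S2, S3, S4, S6, S7, S9, S10, S13, S15, S17, S20, S21, S23, S24, S27, S29, S30, S31, S32, S33, S34, S40, S42, S44}
Count = 25

25


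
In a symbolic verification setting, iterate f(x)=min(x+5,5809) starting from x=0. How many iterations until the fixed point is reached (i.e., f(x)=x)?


Step 1: x=0, cap=5809, increment=5
Step 2: x grows by 5 each step until capped at 5809; fixed point is x=5809
Step 3: iterations = ceil(5809/5) = 1162

1162


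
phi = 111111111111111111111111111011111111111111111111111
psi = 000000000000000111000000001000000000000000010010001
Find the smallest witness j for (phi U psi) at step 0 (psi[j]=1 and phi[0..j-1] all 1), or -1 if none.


(phi U psi) at 0: need smallest j with psi[j]=1 and phi[i]=1 for all i in [0,j).
Scan from step 0:
  step 0: phi=1, psi=0 -> continue
  step 1: phi=1, psi=0 -> continue
  step 2: phi=1, psi=0 -> continue
  step 3: phi=1, psi=0 -> continue
  step 15: psi=1 and phi held for [0,15) -> witness found
Witness step = 15

15


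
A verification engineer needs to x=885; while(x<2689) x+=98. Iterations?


Step 1: x goes from 885 toward 2689 by 98; the body runs while x<2689, so iterations = ceil((bound-start)/step)
Step 2: Distance=1804
Step 3: ceil(1804/98)=19

19


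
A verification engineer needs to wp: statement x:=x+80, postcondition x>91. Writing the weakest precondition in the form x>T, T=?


Formula: wp(x:=E, P) = P[E/x] (substitute E for x in postcondition)
Step 1: Postcondition: x>91
Step 2: Substitute x+80 for x: x+80>91
Step 3: Solve for x: x > 91-80 = 11

11


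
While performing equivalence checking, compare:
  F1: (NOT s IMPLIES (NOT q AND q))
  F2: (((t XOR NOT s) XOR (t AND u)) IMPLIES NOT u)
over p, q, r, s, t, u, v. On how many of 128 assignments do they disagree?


F1 = (NOT s IMPLIES (NOT q AND q))
F2 = (((t XOR NOT s) XOR (t AND u)) IMPLIES NOT u)
Evaluate both on each of 128 rows (bits = p,q,r,s,t,u,v):
  row 0 [0000000]: F1=0 F2=1 (differ) -> 1
  row 1 [0000001]: F1=0 F2=1 (differ) -> 1
  row 2 [0000010]: F1=0 F2=0 -> 0
  row 3 [0000011]: F1=0 F2=0 -> 0
  row 4 [0000100]: F1=0 F2=1 (differ) -> 1
  (every remaining row is evaluated the same way; all 128 results are listed next)
Full result column, 8 rows per line (p,q,r,s fixed per line; t,u,v runs 000..111 left to right):
  rows 0-7 [p,q,r,s=0000]: 11001100  (ones: 4)
  rows 8-15 [p,q,r,s=0001]: 00000000  (ones: 0)
  rows 16-23 [p,q,r,s=0010]: 11001100  (ones: 4)
  rows 24-31 [p,q,r,s=0011]: 00000000  (ones: 0)
  rows 32-39 [p,q,r,s=0100]: 11001100  (ones: 4)
  rows 40-47 [p,q,r,s=0101]: 00000000  (ones: 0)
  rows 48-55 [p,q,r,s=0110]: 11001100  (ones: 4)
  rows 56-63 [p,q,r,s=0111]: 00000000  (ones: 0)
  rows 64-71 [p,q,r,s=1000]: 11001100  (ones: 4)
  rows 72-79 [p,q,r,s=1001]: 00000000  (ones: 0)
  rows 80-87 [p,q,r,s=1010]: 11001100  (ones: 4)
  rows 88-95 [p,q,r,s=1011]: 00000000  (ones: 0)
  rows 96-103 [p,q,r,s=1100]: 11001100  (ones: 4)
  rows 104-111 [p,q,r,s=1101]: 00000000  (ones: 0)
  rows 112-119 [p,q,r,s=1110]: 11001100  (ones: 4)
  rows 120-127 [p,q,r,s=1111]: 00000000  (ones: 0)
Disagreements = 4+0+4+0+4+0+4+0+4+0+4+0+4+0+4+0 = 32

32


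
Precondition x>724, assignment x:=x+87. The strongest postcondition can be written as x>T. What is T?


Formula: sp(P, x:=E) = exists old_x. (x = E[old_x/x]) AND P[old_x/x] (old_x is the value of x before the assignment; eliminate old_x by solving x = E[old_x/x] for old_x)
Step 1: Precondition P: x>724, i.e. old_x > 724
Step 2: Assignment gives x = old_x + 87, so old_x = x - 87
Step 3: Substitute into P: x - 87 > 724
Step 4: Simplify: x > 724+87 = 811

811


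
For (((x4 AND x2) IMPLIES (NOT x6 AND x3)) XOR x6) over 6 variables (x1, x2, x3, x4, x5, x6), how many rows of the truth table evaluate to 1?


Formula: (((x4 AND x2) IMPLIES (NOT x6 AND x3)) XOR x6) over 6 vars (64 rows)
Evaluate each row (x1, x2, x3, x4, x5, x6 as bits, MSB first):
  row 0 [000000]: (((0 AND 0) IMPLIES (NOT 0 AND 0)) XOR 0) -> 1
  row 1 [000001]: (((0 AND 0) IMPLIES (NOT 1 AND 0)) XOR 1) -> 0
  row 2 [000010]: (((0 AND 0) IMPLIES (NOT 0 AND 0)) XOR 0) -> 1
  row 3 [000011]: (((0 AND 0) IMPLIES (NOT 1 AND 0)) XOR 1) -> 0
  row 4 [000100]: (((1 AND 0) IMPLIES (NOT 0 AND 0)) XOR 0) -> 1
  (every remaining row is evaluated the same way; all 64 results are listed next)
Full result column, 8 rows per line (x1,x2,x3 fixed per line; x4,x5,x6 runs 000..111 left to right):
  rows 0-7 [x1,x2,x3=000]: 10101010  (ones: 4)
  rows 8-15 [x1,x2,x3=001]: 10101010  (ones: 4)
  rows 16-23 [x1,x2,x3=010]: 10100101  (ones: 4)
  rows 24-31 [x1,x2,x3=011]: 10101111  (ones: 6)
  rows 32-39 [x1,x2,x3=100]: 10101010  (ones: 4)
  rows 40-47 [x1,x2,x3=101]: 10101010  (ones: 4)
  rows 48-55 [x1,x2,x3=110]: 10100101  (ones: 4)
  rows 56-63 [x1,x2,x3=111]: 10101111  (ones: 6)
Count of 1-rows = 4+4+4+6+4+4+4+6 = 36

36


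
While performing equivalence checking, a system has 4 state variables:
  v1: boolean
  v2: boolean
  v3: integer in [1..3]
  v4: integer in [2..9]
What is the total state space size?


State space = product of domain sizes of all variables.
Domain sizes:
  v1 (boolean): 2
  v2 (boolean): 2
  v3 (integer in [1..3]): 3
  v4 (integer in [2..9]): 8
Product = 2 * 2 * 3 * 8 = 96

96


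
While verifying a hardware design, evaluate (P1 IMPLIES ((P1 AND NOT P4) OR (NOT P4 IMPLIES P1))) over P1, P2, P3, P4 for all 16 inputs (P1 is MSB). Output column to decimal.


Formula: (P1 IMPLIES ((P1 AND NOT P4) OR (NOT P4 IMPLIES P1))) over P1, P2, P3, P4 (16 rows)
Evaluate each row (bits = P1,P2,P3,P4, MSB first):
  row 0 [0000]: (0 IMPLIES ((0 AND NOT 0) OR (NOT 0 IMPLIES 0))) -> 1
  row 1 [0001]: (0 IMPLIES ((0 AND NOT 1) OR (NOT 1 IMPLIES 0))) -> 1
  row 2 [0010]: (0 IMPLIES ((0 AND NOT 0) OR (NOT 0 IMPLIES 0))) -> 1
  row 3 [0011]: (0 IMPLIES ((0 AND NOT 1) OR (NOT 1 IMPLIES 0))) -> 1
  row 4 [0100]: (0 IMPLIES ((0 AND NOT 0) OR (NOT 0 IMPLIES 0))) -> 1
  row 5 [0101]: (0 IMPLIES ((0 AND NOT 1) OR (NOT 1 IMPLIES 0))) -> 1
  row 6 [0110]: (0 IMPLIES ((0 AND NOT 0) OR (NOT 0 IMPLIES 0))) -> 1
  row 7 [0111]: (0 IMPLIES ((0 AND NOT 1) OR (NOT 1 IMPLIES 0))) -> 1
  row 8 [1000]: (1 IMPLIES ((1 AND NOT 0) OR (NOT 0 IMPLIES 1))) -> 1
  row 9 [1001]: (1 IMPLIES ((1 AND NOT 1) OR (NOT 1 IMPLIES 1))) -> 1
  row 10 [1010]: (1 IMPLIES ((1 AND NOT 0) OR (NOT 0 IMPLIES 1))) -> 1
  row 11 [1011]: (1 IMPLIES ((1 AND NOT 1) OR (NOT 1 IMPLIES 1))) -> 1
  row 12 [1100]: (1 IMPLIES ((1 AND NOT 0) OR (NOT 0 IMPLIES 1))) -> 1
  row 13 [1101]: (1 IMPLIES ((1 AND NOT 1) OR (NOT 1 IMPLIES 1))) -> 1
  row 14 [1110]: (1 IMPLIES ((1 AND NOT 0) OR (NOT 0 IMPLIES 1))) -> 1
  row 15 [1111]: (1 IMPLIES ((1 AND NOT 1) OR (NOT 1 IMPLIES 1))) -> 1
Full result column, 4 rows per line (P1,P2 fixed per line; P3,P4 runs 00..11 left to right):
  rows 0-3 [P1,P2=00]: 1111  = hex F
  rows 4-7 [P1,P2=01]: 1111  = hex F
  rows 8-11 [P1,P2=10]: 1111  = hex F
  rows 12-15 [P1,P2=11]: 1111  = hex F
Output column (row 0 .. row 15) = 1111111111111111
Output column grouped in 4s = 1111 1111 1111 1111 = 0xFFFF
Convert to decimal digit by digit (value = value*16 + digit):
  F -> 15
  15*16 + 15 (F) = 255
  255*16 + 15 (F) = 4095
  4095*16 + 15 (F) = 65535
Decimal = 65535

65535


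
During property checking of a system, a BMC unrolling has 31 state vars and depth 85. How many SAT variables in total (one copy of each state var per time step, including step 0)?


BMC unrolls to depth k, creating one copy of each state var for steps 0..k.
Step count = 85 + 1 = 86 (steps 0 through 85)
Vars per step = 31
Total = 31 * 86 = 2666

2666


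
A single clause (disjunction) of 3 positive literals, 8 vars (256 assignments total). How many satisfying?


Step 1: Total=2^8=256
Step 2: Unsat when all 3 false: 2^5=32
Step 3: Sat=256-32=224

224


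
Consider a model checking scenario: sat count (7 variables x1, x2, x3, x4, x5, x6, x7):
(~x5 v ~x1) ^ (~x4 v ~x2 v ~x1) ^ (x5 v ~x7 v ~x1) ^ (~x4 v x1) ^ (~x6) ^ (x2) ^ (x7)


CNF with 7 clauses over 7 vars (128 assignments).
An assignment satisfies CNF iff every clause has >=1 true literal.
Check each row (bits = x1,x2,x3,x4,x5,x6,x7; clause T/F shown):
  row 0 [0000000]: clauses=TTTTTFF -> 0
  row 1 [0000001]: clauses=TTTTTFT -> 0
  row 2 [0000010]: clauses=TTTTFFF -> 0
  row 3 [0000011]: clauses=TTTTFFT -> 0
  row 4 [0000100]: clauses=TTTTTFF -> 0
  (every remaining row is evaluated the same way; all 128 results are listed next)
Full result column, 8 rows per line (x1,x2,x3,x4 fixed per line; x5,x6,x7 runs 000..111 left to right):
  rows 0-7 [x1,x2,x3,x4=0000]: 00000000  (ones: 0)
  rows 8-15 [x1,x2,x3,x4=0001]: 00000000  (ones: 0)
  rows 16-23 [x1,x2,x3,x4=0010]: 00000000  (ones: 0)
  rows 24-31 [x1,x2,x3,x4=0011]: 00000000  (ones: 0)
  rows 32-39 [x1,x2,x3,x4=0100]: 01000100  (ones: 2)
  rows 40-47 [x1,x2,x3,x4=0101]: 00000000  (ones: 0)
  rows 48-55 [x1,x2,x3,x4=0110]: 01000100  (ones: 2)
  rows 56-63 [x1,x2,x3,x4=0111]: 00000000  (ones: 0)
  rows 64-71 [x1,x2,x3,x4=1000]: 00000000  (ones: 0)
  rows 72-79 [x1,x2,x3,x4=1001]: 00000000  (ones: 0)
  rows 80-87 [x1,x2,x3,x4=1010]: 00000000  (ones: 0)
  rows 88-95 [x1,x2,x3,x4=1011]: 00000000  (ones: 0)
  rows 96-103 [x1,x2,x3,x4=1100]: 00000000  (ones: 0)
  rows 104-111 [x1,x2,x3,x4=1101]: 00000000  (ones: 0)
  rows 112-119 [x1,x2,x3,x4=1110]: 00000000  (ones: 0)
  rows 120-127 [x1,x2,x3,x4=1111]: 00000000  (ones: 0)
Satisfying assignments = 0+0+0+0+2+0+2+0+0+0+0+0+0+0+0+0 = 4

4


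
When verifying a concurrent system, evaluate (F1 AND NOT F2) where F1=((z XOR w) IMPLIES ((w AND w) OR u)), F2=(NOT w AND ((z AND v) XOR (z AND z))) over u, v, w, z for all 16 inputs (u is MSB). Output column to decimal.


F1 = ((z XOR w) IMPLIES ((w AND w) OR u))
F2 = (NOT w AND ((z AND v) XOR (z AND z)))
Counterexample to F1=>F2 is where F1=1 and F2=0.
Evaluate each row (bits = u,v,w,z, MSB first):
  row 0 [0000]: F1=1 F2=0 -> F1&~F2 -> 1
  row 1 [0001]: F1=0 F2=1 -> F1&~F2 -> 0
  row 2 [0010]: F1=1 F2=0 -> F1&~F2 -> 1
  row 3 [0011]: F1=1 F2=0 -> F1&~F2 -> 1
  row 4 [0100]: F1=1 F2=0 -> F1&~F2 -> 1
  row 5 [0101]: F1=0 F2=0 -> F1&~F2 -> 0
  row 6 [0110]: F1=1 F2=0 -> F1&~F2 -> 1
  row 7 [0111]: F1=1 F2=0 -> F1&~F2 -> 1
  row 8 [1000]: F1=1 F2=0 -> F1&~F2 -> 1
  row 9 [1001]: F1=1 F2=1 -> F1&~F2 -> 0
  row 10 [1010]: F1=1 F2=0 -> F1&~F2 -> 1
  row 11 [1011]: F1=1 F2=0 -> F1&~F2 -> 1
  row 12 [1100]: F1=1 F2=0 -> F1&~F2 -> 1
  row 13 [1101]: F1=1 F2=0 -> F1&~F2 -> 1
  row 14 [1110]: F1=1 F2=0 -> F1&~F2 -> 1
  row 15 [1111]: F1=1 F2=0 -> F1&~F2 -> 1
Full result column, 4 rows per line (u,v fixed per line; w,z runs 00..11 left to right):
  rows 0-3 [u,v=00]: 1011  = hex B
  rows 4-7 [u,v=01]: 1011  = hex B
  rows 8-11 [u,v=10]: 1011  = hex B
  rows 12-15 [u,v=11]: 1111  = hex F
Counterexample vector (row 0 .. row 15) = 1011101110111111
Output column grouped in 4s = 1011 1011 1011 1111 = 0xBBBF
Convert to decimal digit by digit (value = value*16 + digit):
  B -> 11
  11*16 + 11 (B) = 187
  187*16 + 11 (B) = 3003
  3003*16 + 15 (F) = 48063
Decimal = 48063

48063


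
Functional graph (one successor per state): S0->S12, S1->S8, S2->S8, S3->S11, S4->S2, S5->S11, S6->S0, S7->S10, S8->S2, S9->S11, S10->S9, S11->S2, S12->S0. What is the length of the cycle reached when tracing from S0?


Trace from S0 until a state repeats:
  S0 -> S12 -> S0
S0 first seen at step 0, revisited at step 2.
Cycle length = 2 - 0 = 2

2


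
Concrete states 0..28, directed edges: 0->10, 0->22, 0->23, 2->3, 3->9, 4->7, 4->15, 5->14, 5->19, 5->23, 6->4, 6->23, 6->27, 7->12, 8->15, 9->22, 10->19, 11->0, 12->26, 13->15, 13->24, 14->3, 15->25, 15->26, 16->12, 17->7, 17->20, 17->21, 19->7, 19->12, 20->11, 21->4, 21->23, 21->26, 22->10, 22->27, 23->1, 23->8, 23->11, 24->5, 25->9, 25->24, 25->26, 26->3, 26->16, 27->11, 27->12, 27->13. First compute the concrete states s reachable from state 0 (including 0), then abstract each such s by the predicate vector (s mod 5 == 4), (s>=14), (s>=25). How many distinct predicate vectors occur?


BFS from 0:
Concrete reachable: {0, 1, 3, 5, 7, 8, 9, 10, 11, 12, 13, 14, 15, 16, 19, 22, 23, 24, 25, 26, 27}
Abstract via predicates (s mod 5 == 4), (s>=14), (s>=25):
  (0,0,0) <- {0, 1, 3, 5, 7, 8, 10, 11, 12, 13}
  (0,1,0) <- {15, 16, 22, 23}
  (0,1,1) <- {25, 26, 27}
  (1,0,0) <- {9}
  (1,1,0) <- {14, 19, 24}
Distinct abstract states = 5

5


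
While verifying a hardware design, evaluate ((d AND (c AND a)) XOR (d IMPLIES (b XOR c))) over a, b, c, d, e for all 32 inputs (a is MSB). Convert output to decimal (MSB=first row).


Formula: ((d AND (c AND a)) XOR (d IMPLIES (b XOR c))) over a, b, c, d, e (32 rows)
Evaluate each row (bits = a,b,c,d,e, MSB first):
  row 0 [00000]: ((0 AND (0 AND 0)) XOR (0 IMPLIES (0 XOR 0))) -> 1
  row 1 [00001]: ((0 AND (0 AND 0)) XOR (0 IMPLIES (0 XOR 0))) -> 1
  row 2 [00010]: ((1 AND (0 AND 0)) XOR (1 IMPLIES (0 XOR 0))) -> 0
  row 3 [00011]: ((1 AND (0 AND 0)) XOR (1 IMPLIES (0 XOR 0))) -> 0
  row 4 [00100]: ((0 AND (1 AND 0)) XOR (0 IMPLIES (0 XOR 1))) -> 1
  row 5 [00101]: ((0 AND (1 AND 0)) XOR (0 IMPLIES (0 XOR 1))) -> 1
  row 6 [00110]: ((1 AND (1 AND 0)) XOR (1 IMPLIES (0 XOR 1))) -> 1
  row 7 [00111]: ((1 AND (1 AND 0)) XOR (1 IMPLIES (0 XOR 1))) -> 1
  row 8 [01000]: ((0 AND (0 AND 0)) XOR (0 IMPLIES (1 XOR 0))) -> 1
  row 9 [01001]: ((0 AND (0 AND 0)) XOR (0 IMPLIES (1 XOR 0))) -> 1
  row 10 [01010]: ((1 AND (0 AND 0)) XOR (1 IMPLIES (1 XOR 0))) -> 1
  row 11 [01011]: ((1 AND (0 AND 0)) XOR (1 IMPLIES (1 XOR 0))) -> 1
  row 12 [01100]: ((0 AND (1 AND 0)) XOR (0 IMPLIES (1 XOR 1))) -> 1
  row 13 [01101]: ((0 AND (1 AND 0)) XOR (0 IMPLIES (1 XOR 1))) -> 1
  row 14 [01110]: ((1 AND (1 AND 0)) XOR (1 IMPLIES (1 XOR 1))) -> 0
  row 15 [01111]: ((1 AND (1 AND 0)) XOR (1 IMPLIES (1 XOR 1))) -> 0
  row 16 [10000]: ((0 AND (0 AND 1)) XOR (0 IMPLIES (0 XOR 0))) -> 1
  row 17 [10001]: ((0 AND (0 AND 1)) XOR (0 IMPLIES (0 XOR 0))) -> 1
  row 18 [10010]: ((1 AND (0 AND 1)) XOR (1 IMPLIES (0 XOR 0))) -> 0
  row 19 [10011]: ((1 AND (0 AND 1)) XOR (1 IMPLIES (0 XOR 0))) -> 0
  row 20 [10100]: ((0 AND (1 AND 1)) XOR (0 IMPLIES (0 XOR 1))) -> 1
  row 21 [10101]: ((0 AND (1 AND 1)) XOR (0 IMPLIES (0 XOR 1))) -> 1
  row 22 [10110]: ((1 AND (1 AND 1)) XOR (1 IMPLIES (0 XOR 1))) -> 0
  row 23 [10111]: ((1 AND (1 AND 1)) XOR (1 IMPLIES (0 XOR 1))) -> 0
  row 24 [11000]: ((0 AND (0 AND 1)) XOR (0 IMPLIES (1 XOR 0))) -> 1
  row 25 [11001]: ((0 AND (0 AND 1)) XOR (0 IMPLIES (1 XOR 0))) -> 1
  row 26 [11010]: ((1 AND (0 AND 1)) XOR (1 IMPLIES (1 XOR 0))) -> 1
  row 27 [11011]: ((1 AND (0 AND 1)) XOR (1 IMPLIES (1 XOR 0))) -> 1
  row 28 [11100]: ((0 AND (1 AND 1)) XOR (0 IMPLIES (1 XOR 1))) -> 1
  row 29 [11101]: ((0 AND (1 AND 1)) XOR (0 IMPLIES (1 XOR 1))) -> 1
  row 30 [11110]: ((1 AND (1 AND 1)) XOR (1 IMPLIES (1 XOR 1))) -> 1
  row 31 [11111]: ((1 AND (1 AND 1)) XOR (1 IMPLIES (1 XOR 1))) -> 1
Full result column, 4 rows per line (a,b,c fixed per line; d,e runs 00..11 left to right):
  rows 0-3 [a,b,c=000]: 1100  = hex C
  rows 4-7 [a,b,c=001]: 1111  = hex F
  rows 8-11 [a,b,c=010]: 1111  = hex F
  rows 12-15 [a,b,c=011]: 1100  = hex C
  rows 16-19 [a,b,c=100]: 1100  = hex C
  rows 20-23 [a,b,c=101]: 1100  = hex C
  rows 24-27 [a,b,c=110]: 1111  = hex F
  rows 28-31 [a,b,c=111]: 1111  = hex F
Output column (row 0 .. row 31) = 11001111111111001100110011111111
Output column grouped in 4s = 1100 1111 1111 1100 1100 1100 1111 1111 = 0xCFFCCCFF
Convert to decimal digit by digit (value = value*16 + digit):
  C -> 12
  12*16 + 15 (F) = 207
  207*16 + 15 (F) = 3327
  3327*16 + 12 (C) = 53244
  53244*16 + 12 (C) = 851916
  851916*16 + 12 (C) = 13630668
  13630668*16 + 15 (F) = 218090703
  218090703*16 + 15 (F) = 3489451263
Decimal = 3489451263

3489451263


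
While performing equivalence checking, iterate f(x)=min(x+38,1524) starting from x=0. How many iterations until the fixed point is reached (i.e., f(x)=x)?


Step 1: x=0, cap=1524, increment=38
Step 2: x grows by 38 each step until capped at 1524; fixed point is x=1524
Step 3: iterations = ceil(1524/38) = 41

41


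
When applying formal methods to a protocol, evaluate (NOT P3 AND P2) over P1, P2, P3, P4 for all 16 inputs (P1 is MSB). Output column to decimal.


Formula: (NOT P3 AND P2) over P1, P2, P3, P4 (16 rows)
Evaluate each row (bits = P1,P2,P3,P4, MSB first):
  row 0 [0000]: (NOT 0 AND 0) -> 0
  row 1 [0001]: (NOT 0 AND 0) -> 0
  row 2 [0010]: (NOT 1 AND 0) -> 0
  row 3 [0011]: (NOT 1 AND 0) -> 0
  row 4 [0100]: (NOT 0 AND 1) -> 1
  row 5 [0101]: (NOT 0 AND 1) -> 1
  row 6 [0110]: (NOT 1 AND 1) -> 0
  row 7 [0111]: (NOT 1 AND 1) -> 0
  row 8 [1000]: (NOT 0 AND 0) -> 0
  row 9 [1001]: (NOT 0 AND 0) -> 0
  row 10 [1010]: (NOT 1 AND 0) -> 0
  row 11 [1011]: (NOT 1 AND 0) -> 0
  row 12 [1100]: (NOT 0 AND 1) -> 1
  row 13 [1101]: (NOT 0 AND 1) -> 1
  row 14 [1110]: (NOT 1 AND 1) -> 0
  row 15 [1111]: (NOT 1 AND 1) -> 0
Full result column, 4 rows per line (P1,P2 fixed per line; P3,P4 runs 00..11 left to right):
  rows 0-3 [P1,P2=00]: 0000  = hex 0
  rows 4-7 [P1,P2=01]: 1100  = hex C
  rows 8-11 [P1,P2=10]: 0000  = hex 0
  rows 12-15 [P1,P2=11]: 1100  = hex C
Output column (row 0 .. row 15) = 0000110000001100
Output column grouped in 4s = 0000 1100 0000 1100 = 0x0C0C
Convert to decimal digit by digit (value = value*16 + digit):
  0 -> 0
  0*16 + 12 (C) = 12
  12*16 + 0 = 192
  192*16 + 12 (C) = 3084
Decimal = 3084

3084


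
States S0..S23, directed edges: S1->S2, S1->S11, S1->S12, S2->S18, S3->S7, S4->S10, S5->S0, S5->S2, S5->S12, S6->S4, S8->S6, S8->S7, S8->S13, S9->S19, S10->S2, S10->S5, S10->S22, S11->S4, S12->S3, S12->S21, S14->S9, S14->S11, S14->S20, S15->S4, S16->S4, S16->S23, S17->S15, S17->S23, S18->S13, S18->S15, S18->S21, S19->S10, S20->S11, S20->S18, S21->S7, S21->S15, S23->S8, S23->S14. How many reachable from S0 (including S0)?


BFS from S0:
  layer 0: {S0}
Reachable set: {S0}
Count = 1

1


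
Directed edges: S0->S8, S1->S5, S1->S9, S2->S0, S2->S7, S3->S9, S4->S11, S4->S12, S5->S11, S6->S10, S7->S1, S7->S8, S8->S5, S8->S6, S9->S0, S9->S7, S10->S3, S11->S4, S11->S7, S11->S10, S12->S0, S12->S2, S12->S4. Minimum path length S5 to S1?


BFS layer-by-layer from S5:
  dist 0: {S5}
  dist 1: {S11}
  dist 2: {S4, S7, S10}
  dist 3: {S1, S3, S8, S12}
  -> S1 reached at distance 3
Shortest path length = 3

3


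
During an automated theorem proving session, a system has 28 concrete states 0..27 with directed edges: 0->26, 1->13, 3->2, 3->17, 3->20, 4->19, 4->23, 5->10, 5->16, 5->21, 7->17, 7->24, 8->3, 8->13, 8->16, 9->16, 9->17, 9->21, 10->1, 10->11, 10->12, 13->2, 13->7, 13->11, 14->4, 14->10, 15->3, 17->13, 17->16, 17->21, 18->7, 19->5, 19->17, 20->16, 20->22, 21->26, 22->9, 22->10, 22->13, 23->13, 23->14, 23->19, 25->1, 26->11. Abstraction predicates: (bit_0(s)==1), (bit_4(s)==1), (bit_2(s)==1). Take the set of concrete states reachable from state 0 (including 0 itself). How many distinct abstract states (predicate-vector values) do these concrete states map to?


BFS from 0:
Concrete reachable: {0, 11, 26}
Abstract via predicates (bit_0(s)==1), (bit_4(s)==1), (bit_2(s)==1):
  (0,0,0) <- {0}
  (0,1,0) <- {26}
  (1,0,0) <- {11}
Distinct abstract states = 3

3


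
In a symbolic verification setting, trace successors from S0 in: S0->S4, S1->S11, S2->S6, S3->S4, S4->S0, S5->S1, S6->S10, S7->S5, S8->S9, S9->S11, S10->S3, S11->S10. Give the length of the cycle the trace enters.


Trace from S0 until a state repeats:
  S0 -> S4 -> S0
S0 first seen at step 0, revisited at step 2.
Cycle length = 2 - 0 = 2

2


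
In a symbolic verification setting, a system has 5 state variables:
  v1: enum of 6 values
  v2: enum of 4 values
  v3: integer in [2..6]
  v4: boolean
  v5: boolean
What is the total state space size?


State space = product of domain sizes of all variables.
Domain sizes:
  v1 (enum of 6 values): 6
  v2 (enum of 4 values): 4
  v3 (integer in [2..6]): 5
  v4 (boolean): 2
  v5 (boolean): 2
Product = 6 * 4 * 5 * 2 * 2 = 480

480


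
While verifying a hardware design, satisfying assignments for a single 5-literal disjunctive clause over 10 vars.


Step 1: Total=2^10=1024
Step 2: Unsat when all 5 false: 2^5=32
Step 3: Sat=1024-32=992

992


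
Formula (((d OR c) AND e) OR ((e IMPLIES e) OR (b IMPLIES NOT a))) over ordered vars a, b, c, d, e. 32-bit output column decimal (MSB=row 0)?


Formula: (((d OR c) AND e) OR ((e IMPLIES e) OR (b IMPLIES NOT a))) over a, b, c, d, e (32 rows)
Evaluate each row (bits = a,b,c,d,e, MSB first):
  row 0 [00000]: (((0 OR 0) AND 0) OR ((0 IMPLIES 0) OR (0 IMPLIES NOT 0))) -> 1
  row 1 [00001]: (((0 OR 0) AND 1) OR ((1 IMPLIES 1) OR (0 IMPLIES NOT 0))) -> 1
  row 2 [00010]: (((1 OR 0) AND 0) OR ((0 IMPLIES 0) OR (0 IMPLIES NOT 0))) -> 1
  row 3 [00011]: (((1 OR 0) AND 1) OR ((1 IMPLIES 1) OR (0 IMPLIES NOT 0))) -> 1
  row 4 [00100]: (((0 OR 1) AND 0) OR ((0 IMPLIES 0) OR (0 IMPLIES NOT 0))) -> 1
  row 5 [00101]: (((0 OR 1) AND 1) OR ((1 IMPLIES 1) OR (0 IMPLIES NOT 0))) -> 1
  row 6 [00110]: (((1 OR 1) AND 0) OR ((0 IMPLIES 0) OR (0 IMPLIES NOT 0))) -> 1
  row 7 [00111]: (((1 OR 1) AND 1) OR ((1 IMPLIES 1) OR (0 IMPLIES NOT 0))) -> 1
  row 8 [01000]: (((0 OR 0) AND 0) OR ((0 IMPLIES 0) OR (1 IMPLIES NOT 0))) -> 1
  row 9 [01001]: (((0 OR 0) AND 1) OR ((1 IMPLIES 1) OR (1 IMPLIES NOT 0))) -> 1
  row 10 [01010]: (((1 OR 0) AND 0) OR ((0 IMPLIES 0) OR (1 IMPLIES NOT 0))) -> 1
  row 11 [01011]: (((1 OR 0) AND 1) OR ((1 IMPLIES 1) OR (1 IMPLIES NOT 0))) -> 1
  row 12 [01100]: (((0 OR 1) AND 0) OR ((0 IMPLIES 0) OR (1 IMPLIES NOT 0))) -> 1
  row 13 [01101]: (((0 OR 1) AND 1) OR ((1 IMPLIES 1) OR (1 IMPLIES NOT 0))) -> 1
  row 14 [01110]: (((1 OR 1) AND 0) OR ((0 IMPLIES 0) OR (1 IMPLIES NOT 0))) -> 1
  row 15 [01111]: (((1 OR 1) AND 1) OR ((1 IMPLIES 1) OR (1 IMPLIES NOT 0))) -> 1
  row 16 [10000]: (((0 OR 0) AND 0) OR ((0 IMPLIES 0) OR (0 IMPLIES NOT 1))) -> 1
  row 17 [10001]: (((0 OR 0) AND 1) OR ((1 IMPLIES 1) OR (0 IMPLIES NOT 1))) -> 1
  row 18 [10010]: (((1 OR 0) AND 0) OR ((0 IMPLIES 0) OR (0 IMPLIES NOT 1))) -> 1
  row 19 [10011]: (((1 OR 0) AND 1) OR ((1 IMPLIES 1) OR (0 IMPLIES NOT 1))) -> 1
  row 20 [10100]: (((0 OR 1) AND 0) OR ((0 IMPLIES 0) OR (0 IMPLIES NOT 1))) -> 1
  row 21 [10101]: (((0 OR 1) AND 1) OR ((1 IMPLIES 1) OR (0 IMPLIES NOT 1))) -> 1
  row 22 [10110]: (((1 OR 1) AND 0) OR ((0 IMPLIES 0) OR (0 IMPLIES NOT 1))) -> 1
  row 23 [10111]: (((1 OR 1) AND 1) OR ((1 IMPLIES 1) OR (0 IMPLIES NOT 1))) -> 1
  row 24 [11000]: (((0 OR 0) AND 0) OR ((0 IMPLIES 0) OR (1 IMPLIES NOT 1))) -> 1
  row 25 [11001]: (((0 OR 0) AND 1) OR ((1 IMPLIES 1) OR (1 IMPLIES NOT 1))) -> 1
  row 26 [11010]: (((1 OR 0) AND 0) OR ((0 IMPLIES 0) OR (1 IMPLIES NOT 1))) -> 1
  row 27 [11011]: (((1 OR 0) AND 1) OR ((1 IMPLIES 1) OR (1 IMPLIES NOT 1))) -> 1
  row 28 [11100]: (((0 OR 1) AND 0) OR ((0 IMPLIES 0) OR (1 IMPLIES NOT 1))) -> 1
  row 29 [11101]: (((0 OR 1) AND 1) OR ((1 IMPLIES 1) OR (1 IMPLIES NOT 1))) -> 1
  row 30 [11110]: (((1 OR 1) AND 0) OR ((0 IMPLIES 0) OR (1 IMPLIES NOT 1))) -> 1
  row 31 [11111]: (((1 OR 1) AND 1) OR ((1 IMPLIES 1) OR (1 IMPLIES NOT 1))) -> 1
Full result column, 4 rows per line (a,b,c fixed per line; d,e runs 00..11 left to right):
  rows 0-3 [a,b,c=000]: 1111  = hex F
  rows 4-7 [a,b,c=001]: 1111  = hex F
  rows 8-11 [a,b,c=010]: 1111  = hex F
  rows 12-15 [a,b,c=011]: 1111  = hex F
  rows 16-19 [a,b,c=100]: 1111  = hex F
  rows 20-23 [a,b,c=101]: 1111  = hex F
  rows 24-27 [a,b,c=110]: 1111  = hex F
  rows 28-31 [a,b,c=111]: 1111  = hex F
Output column (row 0 .. row 31) = 11111111111111111111111111111111
Output column grouped in 4s = 1111 1111 1111 1111 1111 1111 1111 1111 = 0xFFFFFFFF
Convert to decimal digit by digit (value = value*16 + digit):
  F -> 15
  15*16 + 15 (F) = 255
  255*16 + 15 (F) = 4095
  4095*16 + 15 (F) = 65535
  65535*16 + 15 (F) = 1048575
  1048575*16 + 15 (F) = 16777215
  16777215*16 + 15 (F) = 268435455
  268435455*16 + 15 (F) = 4294967295
Decimal = 4294967295

4294967295


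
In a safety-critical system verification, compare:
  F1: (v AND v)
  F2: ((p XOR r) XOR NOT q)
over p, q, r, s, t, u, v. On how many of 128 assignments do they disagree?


F1 = (v AND v)
F2 = ((p XOR r) XOR NOT q)
Evaluate both on each of 128 rows (bits = p,q,r,s,t,u,v):
  row 0 [0000000]: F1=0 F2=1 (differ) -> 1
  row 1 [0000001]: F1=1 F2=1 -> 0
  row 2 [0000010]: F1=0 F2=1 (differ) -> 1
  row 3 [0000011]: F1=1 F2=1 -> 0
  row 4 [0000100]: F1=0 F2=1 (differ) -> 1
  (every remaining row is evaluated the same way; all 128 results are listed next)
Full result column, 8 rows per line (p,q,r,s fixed per line; t,u,v runs 000..111 left to right):
  rows 0-7 [p,q,r,s=0000]: 10101010  (ones: 4)
  rows 8-15 [p,q,r,s=0001]: 10101010  (ones: 4)
  rows 16-23 [p,q,r,s=0010]: 01010101  (ones: 4)
  rows 24-31 [p,q,r,s=0011]: 01010101  (ones: 4)
  rows 32-39 [p,q,r,s=0100]: 01010101  (ones: 4)
  rows 40-47 [p,q,r,s=0101]: 01010101  (ones: 4)
  rows 48-55 [p,q,r,s=0110]: 10101010  (ones: 4)
  rows 56-63 [p,q,r,s=0111]: 10101010  (ones: 4)
  rows 64-71 [p,q,r,s=1000]: 01010101  (ones: 4)
  rows 72-79 [p,q,r,s=1001]: 01010101  (ones: 4)
  rows 80-87 [p,q,r,s=1010]: 10101010  (ones: 4)
  rows 88-95 [p,q,r,s=1011]: 10101010  (ones: 4)
  rows 96-103 [p,q,r,s=1100]: 10101010  (ones: 4)
  rows 104-111 [p,q,r,s=1101]: 10101010  (ones: 4)
  rows 112-119 [p,q,r,s=1110]: 01010101  (ones: 4)
  rows 120-127 [p,q,r,s=1111]: 01010101  (ones: 4)
Disagreements = 4+4+4+4+4+4+4+4+4+4+4+4+4+4+4+4 = 64

64


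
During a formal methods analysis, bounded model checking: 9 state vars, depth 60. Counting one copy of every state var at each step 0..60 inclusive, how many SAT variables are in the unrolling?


BMC unrolls to depth k, creating one copy of each state var for steps 0..k.
Step count = 60 + 1 = 61 (steps 0 through 60)
Vars per step = 9
Total = 9 * 61 = 549

549


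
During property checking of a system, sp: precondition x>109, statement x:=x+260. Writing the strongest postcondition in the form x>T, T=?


Formula: sp(P, x:=E) = exists old_x. (x = E[old_x/x]) AND P[old_x/x] (old_x is the value of x before the assignment; eliminate old_x by solving x = E[old_x/x] for old_x)
Step 1: Precondition P: x>109, i.e. old_x > 109
Step 2: Assignment gives x = old_x + 260, so old_x = x - 260
Step 3: Substitute into P: x - 260 > 109
Step 4: Simplify: x > 109+260 = 369

369


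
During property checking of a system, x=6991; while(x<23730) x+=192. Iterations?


Step 1: x goes from 6991 toward 23730 by 192; the body runs while x<23730, so iterations = ceil((bound-start)/step)
Step 2: Distance=16739
Step 3: ceil(16739/192)=88

88


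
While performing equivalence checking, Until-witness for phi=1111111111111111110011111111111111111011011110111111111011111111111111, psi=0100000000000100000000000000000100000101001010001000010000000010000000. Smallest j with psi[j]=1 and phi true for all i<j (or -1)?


(phi U psi) at 0: need smallest j with psi[j]=1 and phi[i]=1 for all i in [0,j).
Scan from step 0:
  step 0: phi=1, psi=0 -> continue
  step 1: psi=1 and phi held for [0,1) -> witness found
Witness step = 1

1


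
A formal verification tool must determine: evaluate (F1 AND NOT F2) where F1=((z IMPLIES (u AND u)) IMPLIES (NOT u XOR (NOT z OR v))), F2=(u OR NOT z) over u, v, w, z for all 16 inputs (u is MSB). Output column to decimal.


F1 = ((z IMPLIES (u AND u)) IMPLIES (NOT u XOR (NOT z OR v)))
F2 = (u OR NOT z)
Counterexample to F1=>F2 is where F1=1 and F2=0.
Evaluate each row (bits = u,v,w,z, MSB first):
  row 0 [0000]: F1=0 F2=1 -> F1&~F2 -> 0
  row 1 [0001]: F1=1 F2=0 -> F1&~F2 -> 1
  row 2 [0010]: F1=0 F2=1 -> F1&~F2 -> 0
  row 3 [0011]: F1=1 F2=0 -> F1&~F2 -> 1
  row 4 [0100]: F1=0 F2=1 -> F1&~F2 -> 0
  row 5 [0101]: F1=1 F2=0 -> F1&~F2 -> 1
  row 6 [0110]: F1=0 F2=1 -> F1&~F2 -> 0
  row 7 [0111]: F1=1 F2=0 -> F1&~F2 -> 1
  row 8 [1000]: F1=1 F2=1 -> F1&~F2 -> 0
  row 9 [1001]: F1=0 F2=1 -> F1&~F2 -> 0
  row 10 [1010]: F1=1 F2=1 -> F1&~F2 -> 0
  row 11 [1011]: F1=0 F2=1 -> F1&~F2 -> 0
  row 12 [1100]: F1=1 F2=1 -> F1&~F2 -> 0
  row 13 [1101]: F1=1 F2=1 -> F1&~F2 -> 0
  row 14 [1110]: F1=1 F2=1 -> F1&~F2 -> 0
  row 15 [1111]: F1=1 F2=1 -> F1&~F2 -> 0
Full result column, 4 rows per line (u,v fixed per line; w,z runs 00..11 left to right):
  rows 0-3 [u,v=00]: 0101  = hex 5
  rows 4-7 [u,v=01]: 0101  = hex 5
  rows 8-11 [u,v=10]: 0000  = hex 0
  rows 12-15 [u,v=11]: 0000  = hex 0
Counterexample vector (row 0 .. row 15) = 0101010100000000
Output column grouped in 4s = 0101 0101 0000 0000 = 0x5500
Convert to decimal digit by digit (value = value*16 + digit):
  5 -> 5
  5*16 + 5 = 85
  85*16 + 0 = 1360
  1360*16 + 0 = 21760
Decimal = 21760

21760


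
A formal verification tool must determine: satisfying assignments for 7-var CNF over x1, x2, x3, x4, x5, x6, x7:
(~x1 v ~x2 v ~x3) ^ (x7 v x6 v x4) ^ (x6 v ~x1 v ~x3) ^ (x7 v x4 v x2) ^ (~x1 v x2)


CNF with 5 clauses over 7 vars (128 assignments).
An assignment satisfies CNF iff every clause has >=1 true literal.
Check each row (bits = x1,x2,x3,x4,x5,x6,x7; clause T/F shown):
  row 0 [0000000]: clauses=TFTFT -> 0
  row 1 [0000001]: clauses=TTTTT -> 1
  row 2 [0000010]: clauses=TTTFT -> 0
  row 3 [0000011]: clauses=TTTTT -> 1
  row 4 [0000100]: clauses=TFTFT -> 0
  (every remaining row is evaluated the same way; all 128 results are listed next)
Full result column, 8 rows per line (x1,x2,x3,x4 fixed per line; x5,x6,x7 runs 000..111 left to right):
  rows 0-7 [x1,x2,x3,x4=0000]: 01010101  (ones: 4)
  rows 8-15 [x1,x2,x3,x4=0001]: 11111111  (ones: 8)
  rows 16-23 [x1,x2,x3,x4=0010]: 01010101  (ones: 4)
  rows 24-31 [x1,x2,x3,x4=0011]: 11111111  (ones: 8)
  rows 32-39 [x1,x2,x3,x4=0100]: 01110111  (ones: 6)
  rows 40-47 [x1,x2,x3,x4=0101]: 11111111  (ones: 8)
  rows 48-55 [x1,x2,x3,x4=0110]: 01110111  (ones: 6)
  rows 56-63 [x1,x2,x3,x4=0111]: 11111111  (ones: 8)
  rows 64-71 [x1,x2,x3,x4=1000]: 00000000  (ones: 0)
  rows 72-79 [x1,x2,x3,x4=1001]: 00000000  (ones: 0)
  rows 80-87 [x1,x2,x3,x4=1010]: 00000000  (ones: 0)
  rows 88-95 [x1,x2,x3,x4=1011]: 00000000  (ones: 0)
  rows 96-103 [x1,x2,x3,x4=1100]: 01110111  (ones: 6)
  rows 104-111 [x1,x2,x3,x4=1101]: 11111111  (ones: 8)
  rows 112-119 [x1,x2,x3,x4=1110]: 00000000  (ones: 0)
  rows 120-127 [x1,x2,x3,x4=1111]: 00000000  (ones: 0)
Satisfying assignments = 4+8+4+8+6+8+6+8+0+0+0+0+6+8+0+0 = 66

66


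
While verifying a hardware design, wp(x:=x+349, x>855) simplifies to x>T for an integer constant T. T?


Formula: wp(x:=E, P) = P[E/x] (substitute E for x in postcondition)
Step 1: Postcondition: x>855
Step 2: Substitute x+349 for x: x+349>855
Step 3: Solve for x: x > 855-349 = 506

506


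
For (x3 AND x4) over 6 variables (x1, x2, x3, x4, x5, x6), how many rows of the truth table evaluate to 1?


Formula: (x3 AND x4) over 6 vars (64 rows)
Evaluate each row (x1, x2, x3, x4, x5, x6 as bits, MSB first):
  row 0 [000000]: (0 AND 0) -> 0
  row 1 [000001]: (0 AND 0) -> 0
  row 2 [000010]: (0 AND 0) -> 0
  row 3 [000011]: (0 AND 0) -> 0
  row 4 [000100]: (0 AND 1) -> 0
  (every remaining row is evaluated the same way; all 64 results are listed next)
Full result column, 8 rows per line (x1,x2,x3 fixed per line; x4,x5,x6 runs 000..111 left to right):
  rows 0-7 [x1,x2,x3=000]: 00000000  (ones: 0)
  rows 8-15 [x1,x2,x3=001]: 00001111  (ones: 4)
  rows 16-23 [x1,x2,x3=010]: 00000000  (ones: 0)
  rows 24-31 [x1,x2,x3=011]: 00001111  (ones: 4)
  rows 32-39 [x1,x2,x3=100]: 00000000  (ones: 0)
  rows 40-47 [x1,x2,x3=101]: 00001111  (ones: 4)
  rows 48-55 [x1,x2,x3=110]: 00000000  (ones: 0)
  rows 56-63 [x1,x2,x3=111]: 00001111  (ones: 4)
Count of 1-rows = 0+4+0+4+0+4+0+4 = 16

16


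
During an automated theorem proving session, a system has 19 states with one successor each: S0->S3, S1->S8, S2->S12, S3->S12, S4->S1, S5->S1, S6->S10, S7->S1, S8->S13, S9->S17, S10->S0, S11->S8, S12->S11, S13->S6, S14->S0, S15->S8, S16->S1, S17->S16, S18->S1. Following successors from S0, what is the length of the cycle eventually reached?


Trace from S0 until a state repeats:
  S0 -> S3 -> S12 -> S11 -> S8 -> S13 -> S6 -> S10 -> S0
S0 first seen at step 0, revisited at step 8.
Cycle length = 8 - 0 = 8

8


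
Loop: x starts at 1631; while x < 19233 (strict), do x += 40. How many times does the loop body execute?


Step 1: x goes from 1631 toward 19233 by 40; the body runs while x<19233, so iterations = ceil((bound-start)/step)
Step 2: Distance=17602
Step 3: ceil(17602/40)=441

441


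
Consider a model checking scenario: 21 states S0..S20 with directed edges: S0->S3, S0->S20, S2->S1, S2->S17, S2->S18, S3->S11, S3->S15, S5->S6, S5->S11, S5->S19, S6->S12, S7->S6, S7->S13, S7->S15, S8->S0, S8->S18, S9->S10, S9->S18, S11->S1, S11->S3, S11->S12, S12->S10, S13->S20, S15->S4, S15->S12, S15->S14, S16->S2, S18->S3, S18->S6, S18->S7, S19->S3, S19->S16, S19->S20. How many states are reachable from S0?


BFS from S0:
  layer 0: {S0}
  layer 1: {S3, S20}
  layer 2: {S11, S15}
  layer 3: {S1, S4, S12, S14}
  layer 4: {S10}
Reachable set: {S0, S1, S3, S4, S10, S11, S12, S14, S15, S20}
Count = 10

10


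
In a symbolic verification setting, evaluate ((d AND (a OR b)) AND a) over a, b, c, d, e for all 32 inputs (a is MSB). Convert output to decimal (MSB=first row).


Formula: ((d AND (a OR b)) AND a) over a, b, c, d, e (32 rows)
Evaluate each row (bits = a,b,c,d,e, MSB first):
  row 0 [00000]: ((0 AND (0 OR 0)) AND 0) -> 0
  row 1 [00001]: ((0 AND (0 OR 0)) AND 0) -> 0
  row 2 [00010]: ((1 AND (0 OR 0)) AND 0) -> 0
  row 3 [00011]: ((1 AND (0 OR 0)) AND 0) -> 0
  row 4 [00100]: ((0 AND (0 OR 0)) AND 0) -> 0
  row 5 [00101]: ((0 AND (0 OR 0)) AND 0) -> 0
  row 6 [00110]: ((1 AND (0 OR 0)) AND 0) -> 0
  row 7 [00111]: ((1 AND (0 OR 0)) AND 0) -> 0
  row 8 [01000]: ((0 AND (0 OR 1)) AND 0) -> 0
  row 9 [01001]: ((0 AND (0 OR 1)) AND 0) -> 0
  row 10 [01010]: ((1 AND (0 OR 1)) AND 0) -> 0
  row 11 [01011]: ((1 AND (0 OR 1)) AND 0) -> 0
  row 12 [01100]: ((0 AND (0 OR 1)) AND 0) -> 0
  row 13 [01101]: ((0 AND (0 OR 1)) AND 0) -> 0
  row 14 [01110]: ((1 AND (0 OR 1)) AND 0) -> 0
  row 15 [01111]: ((1 AND (0 OR 1)) AND 0) -> 0
  row 16 [10000]: ((0 AND (1 OR 0)) AND 1) -> 0
  row 17 [10001]: ((0 AND (1 OR 0)) AND 1) -> 0
  row 18 [10010]: ((1 AND (1 OR 0)) AND 1) -> 1
  row 19 [10011]: ((1 AND (1 OR 0)) AND 1) -> 1
  row 20 [10100]: ((0 AND (1 OR 0)) AND 1) -> 0
  row 21 [10101]: ((0 AND (1 OR 0)) AND 1) -> 0
  row 22 [10110]: ((1 AND (1 OR 0)) AND 1) -> 1
  row 23 [10111]: ((1 AND (1 OR 0)) AND 1) -> 1
  row 24 [11000]: ((0 AND (1 OR 1)) AND 1) -> 0
  row 25 [11001]: ((0 AND (1 OR 1)) AND 1) -> 0
  row 26 [11010]: ((1 AND (1 OR 1)) AND 1) -> 1
  row 27 [11011]: ((1 AND (1 OR 1)) AND 1) -> 1
  row 28 [11100]: ((0 AND (1 OR 1)) AND 1) -> 0
  row 29 [11101]: ((0 AND (1 OR 1)) AND 1) -> 0
  row 30 [11110]: ((1 AND (1 OR 1)) AND 1) -> 1
  row 31 [11111]: ((1 AND (1 OR 1)) AND 1) -> 1
Full result column, 4 rows per line (a,b,c fixed per line; d,e runs 00..11 left to right):
  rows 0-3 [a,b,c=000]: 0000  = hex 0
  rows 4-7 [a,b,c=001]: 0000  = hex 0
  rows 8-11 [a,b,c=010]: 0000  = hex 0
  rows 12-15 [a,b,c=011]: 0000  = hex 0
  rows 16-19 [a,b,c=100]: 0011  = hex 3
  rows 20-23 [a,b,c=101]: 0011  = hex 3
  rows 24-27 [a,b,c=110]: 0011  = hex 3
  rows 28-31 [a,b,c=111]: 0011  = hex 3
Output column (row 0 .. row 31) = 00000000000000000011001100110011
Output column grouped in 4s = 0000 0000 0000 0000 0011 0011 0011 0011 = 0x00003333
Convert to decimal digit by digit (value = value*16 + digit):
  0 -> 0
  0*16 + 0 = 0
  0*16 + 0 = 0
  0*16 + 0 = 0
  0*16 + 3 = 3
  3*16 + 3 = 51
  51*16 + 3 = 819
  819*16 + 3 = 13107
Decimal = 13107

13107


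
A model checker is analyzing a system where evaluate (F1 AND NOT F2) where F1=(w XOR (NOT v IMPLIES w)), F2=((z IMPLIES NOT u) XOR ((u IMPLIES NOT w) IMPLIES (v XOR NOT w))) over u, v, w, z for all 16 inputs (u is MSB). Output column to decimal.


F1 = (w XOR (NOT v IMPLIES w))
F2 = ((z IMPLIES NOT u) XOR ((u IMPLIES NOT w) IMPLIES (v XOR NOT w)))
Counterexample to F1=>F2 is where F1=1 and F2=0.
Evaluate each row (bits = u,v,w,z, MSB first):
  row 0 [0000]: F1=0 F2=0 -> F1&~F2 -> 0
  row 1 [0001]: F1=0 F2=0 -> F1&~F2 -> 0
  row 2 [0010]: F1=0 F2=1 -> F1&~F2 -> 0
  row 3 [0011]: F1=0 F2=1 -> F1&~F2 -> 0
  row 4 [0100]: F1=1 F2=1 -> F1&~F2 -> 0
  row 5 [0101]: F1=1 F2=1 -> F1&~F2 -> 0
  row 6 [0110]: F1=0 F2=0 -> F1&~F2 -> 0
  row 7 [0111]: F1=0 F2=0 -> F1&~F2 -> 0
  row 8 [1000]: F1=0 F2=0 -> F1&~F2 -> 0
  row 9 [1001]: F1=0 F2=1 -> F1&~F2 -> 0
  row 10 [1010]: F1=0 F2=0 -> F1&~F2 -> 0
  row 11 [1011]: F1=0 F2=1 -> F1&~F2 -> 0
  row 12 [1100]: F1=1 F2=1 -> F1&~F2 -> 0
  row 13 [1101]: F1=1 F2=0 -> F1&~F2 -> 1
  row 14 [1110]: F1=0 F2=0 -> F1&~F2 -> 0
  row 15 [1111]: F1=0 F2=1 -> F1&~F2 -> 0
Full result column, 4 rows per line (u,v fixed per line; w,z runs 00..11 left to right):
  rows 0-3 [u,v=00]: 0000  = hex 0
  rows 4-7 [u,v=01]: 0000  = hex 0
  rows 8-11 [u,v=10]: 0000  = hex 0
  rows 12-15 [u,v=11]: 0100  = hex 4
Counterexample vector (row 0 .. row 15) = 0000000000000100
Output column grouped in 4s = 0000 0000 0000 0100 = 0x0004
Convert to decimal digit by digit (value = value*16 + digit):
  0 -> 0
  0*16 + 0 = 0
  0*16 + 0 = 0
  0*16 + 4 = 4
Decimal = 4

4


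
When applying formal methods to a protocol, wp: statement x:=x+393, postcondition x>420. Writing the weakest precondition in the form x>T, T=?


Formula: wp(x:=E, P) = P[E/x] (substitute E for x in postcondition)
Step 1: Postcondition: x>420
Step 2: Substitute x+393 for x: x+393>420
Step 3: Solve for x: x > 420-393 = 27

27


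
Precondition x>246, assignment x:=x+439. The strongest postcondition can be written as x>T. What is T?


Formula: sp(P, x:=E) = exists old_x. (x = E[old_x/x]) AND P[old_x/x] (old_x is the value of x before the assignment; eliminate old_x by solving x = E[old_x/x] for old_x)
Step 1: Precondition P: x>246, i.e. old_x > 246
Step 2: Assignment gives x = old_x + 439, so old_x = x - 439
Step 3: Substitute into P: x - 439 > 246
Step 4: Simplify: x > 246+439 = 685

685


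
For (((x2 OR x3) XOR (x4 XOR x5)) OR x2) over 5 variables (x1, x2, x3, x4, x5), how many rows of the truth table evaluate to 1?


Formula: (((x2 OR x3) XOR (x4 XOR x5)) OR x2) over 5 vars (32 rows)
Evaluate each row (x1, x2, x3, x4, x5 as bits, MSB first):
  row 0 [00000]: (((0 OR 0) XOR (0 XOR 0)) OR 0) -> 0
  row 1 [00001]: (((0 OR 0) XOR (0 XOR 1)) OR 0) -> 1
  row 2 [00010]: (((0 OR 0) XOR (1 XOR 0)) OR 0) -> 1
  row 3 [00011]: (((0 OR 0) XOR (1 XOR 1)) OR 0) -> 0
  row 4 [00100]: (((0 OR 1) XOR (0 XOR 0)) OR 0) -> 1
  row 5 [00101]: (((0 OR 1) XOR (0 XOR 1)) OR 0) -> 0
  row 6 [00110]: (((0 OR 1) XOR (1 XOR 0)) OR 0) -> 0
  row 7 [00111]: (((0 OR 1) XOR (1 XOR 1)) OR 0) -> 1
  row 8 [01000]: (((1 OR 0) XOR (0 XOR 0)) OR 1) -> 1
  row 9 [01001]: (((1 OR 0) XOR (0 XOR 1)) OR 1) -> 1
  row 10 [01010]: (((1 OR 0) XOR (1 XOR 0)) OR 1) -> 1
  row 11 [01011]: (((1 OR 0) XOR (1 XOR 1)) OR 1) -> 1
  row 12 [01100]: (((1 OR 1) XOR (0 XOR 0)) OR 1) -> 1
  row 13 [01101]: (((1 OR 1) XOR (0 XOR 1)) OR 1) -> 1
  row 14 [01110]: (((1 OR 1) XOR (1 XOR 0)) OR 1) -> 1
  row 15 [01111]: (((1 OR 1) XOR (1 XOR 1)) OR 1) -> 1
  row 16 [10000]: (((0 OR 0) XOR (0 XOR 0)) OR 0) -> 0
  row 17 [10001]: (((0 OR 0) XOR (0 XOR 1)) OR 0) -> 1
  row 18 [10010]: (((0 OR 0) XOR (1 XOR 0)) OR 0) -> 1
  row 19 [10011]: (((0 OR 0) XOR (1 XOR 1)) OR 0) -> 0
  row 20 [10100]: (((0 OR 1) XOR (0 XOR 0)) OR 0) -> 1
  row 21 [10101]: (((0 OR 1) XOR (0 XOR 1)) OR 0) -> 0
  row 22 [10110]: (((0 OR 1) XOR (1 XOR 0)) OR 0) -> 0
  row 23 [10111]: (((0 OR 1) XOR (1 XOR 1)) OR 0) -> 1
  row 24 [11000]: (((1 OR 0) XOR (0 XOR 0)) OR 1) -> 1
  row 25 [11001]: (((1 OR 0) XOR (0 XOR 1)) OR 1) -> 1
  row 26 [11010]: (((1 OR 0) XOR (1 XOR 0)) OR 1) -> 1
  row 27 [11011]: (((1 OR 0) XOR (1 XOR 1)) OR 1) -> 1
  row 28 [11100]: (((1 OR 1) XOR (0 XOR 0)) OR 1) -> 1
  row 29 [11101]: (((1 OR 1) XOR (0 XOR 1)) OR 1) -> 1
  row 30 [11110]: (((1 OR 1) XOR (1 XOR 0)) OR 1) -> 1
  row 31 [11111]: (((1 OR 1) XOR (1 XOR 1)) OR 1) -> 1
Full result column, 8 rows per line (x1,x2 fixed per line; x3,x4,x5 runs 000..111 left to right):
  rows 0-7 [x1,x2=00]: 01101001  (ones: 4)
  rows 8-15 [x1,x2=01]: 11111111  (ones: 8)
  rows 16-23 [x1,x2=10]: 01101001  (ones: 4)
  rows 24-31 [x1,x2=11]: 11111111  (ones: 8)
Count of 1-rows = 4+8+4+8 = 24

24
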